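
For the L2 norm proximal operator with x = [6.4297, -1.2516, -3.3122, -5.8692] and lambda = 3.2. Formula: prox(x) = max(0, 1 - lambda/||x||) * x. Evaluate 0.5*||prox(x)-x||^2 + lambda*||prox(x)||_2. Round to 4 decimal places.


Step 1: Compute ||x||.
||x|| = 9.3982
Step 2: Compute scaling factor.
scale = max(0, 1 - 3.2/9.3982) = 0.6595
Step 3: prox(x) = [4.2404, -0.8254, -2.1844, -3.8708]
||prox(x)|| = 6.1982
Step 4: Proximal objective.
0.5*||prox-x||^2 = 5.12
lambda*||prox|| = 19.8342
Total = 24.9542


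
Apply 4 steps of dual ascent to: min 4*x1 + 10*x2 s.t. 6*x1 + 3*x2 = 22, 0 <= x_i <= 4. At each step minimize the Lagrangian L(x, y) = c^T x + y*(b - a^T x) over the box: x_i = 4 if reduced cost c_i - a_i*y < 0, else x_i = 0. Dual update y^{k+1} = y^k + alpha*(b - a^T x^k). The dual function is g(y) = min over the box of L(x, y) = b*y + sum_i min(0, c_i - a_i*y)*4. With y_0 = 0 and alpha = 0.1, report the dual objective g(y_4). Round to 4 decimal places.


Dual ascent for LP: min 4*x1 + 10*x2, 6*x1 + 3*x2 = 22, 0 <= x_i <= 4
Step 1: y^k = 0.0, reduced costs: (4.0, 10.0)
  x^k = (0.0, 0.0), subgradient = b - a^T x = 22.0
  y^{k+1} = 0.0 + 0.1*22.0 = 2.2
Step 2: y^k = 2.2, reduced costs: (-9.2, 3.4)
  x^k = (4.0, 0.0), subgradient = b - a^T x = -2.0
  y^{k+1} = 2.2 + 0.1*-2.0 = 2.0
Step 3: y^k = 2.0, reduced costs: (-8.0, 4.0)
  x^k = (4.0, 0.0), subgradient = b - a^T x = -2.0
  y^{k+1} = 2.0 + 0.1*-2.0 = 1.8
Step 4: y^k = 1.8, reduced costs: (-6.8, 4.6)
  x^k = (4.0, 0.0), subgradient = b - a^T x = -2.0
  y^{k+1} = 1.8 + 0.1*-2.0 = 1.6
Dual objective at y_4 = 1.6: reduced costs (-5.6, 5.2), box minimizer x = (4.0, 0.0)
g(y_4) = b*y + (c1 - a1*y)*x1 + (c2 - a2*y)*x2 = 22*1.6 + (-5.6)*4.0 + 5.2*0.0 = 35.2 - 22.4 + 0.0 = 12.8


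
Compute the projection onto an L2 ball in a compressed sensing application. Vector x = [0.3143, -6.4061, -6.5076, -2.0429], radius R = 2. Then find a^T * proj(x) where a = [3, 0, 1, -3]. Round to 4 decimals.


Step 1: Compute ||x|| (intermediates to 6 decimals).
||x|| = sqrt(0.3143^2 + (-6.4061)^2 + (-6.5076)^2 + (-2.0429)^2) = 9.362649
Step 2: Project.
Since ||x|| > R, scale = R/||x|| = 2/9.362649 = 0.213615, proj(x) = scale * x
proj(x) = [0.067139, -1.368439, -1.390121, -0.436394]
Step 3: Dot product.
a^T * proj(x) = 3*0.067139 + 0*(-1.368439) + 1*(-1.390121) - 3*(-0.436394) = 0.1205


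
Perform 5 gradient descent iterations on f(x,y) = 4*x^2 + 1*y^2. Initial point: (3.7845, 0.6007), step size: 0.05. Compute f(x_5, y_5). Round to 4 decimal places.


Gradient descent on f(x,y) = 4*x^2 + 1*y^2.
Starting point: (3.7845, 0.6007), alpha = 0.05
Step 1: grad_x = 2*4*3.7845 = 30.276, grad_y = 2*1*0.6007 = 1.2014
  x_1 = 3.7845 - 0.05*30.276 = 2.2707
  y_1 = 0.6007 - 0.05*1.2014 = 0.5406
Step 2: grad_x = 2*4*2.2707 = 18.1656, grad_y = 2*1*0.5406 = 1.0813
  x_2 = 2.2707 - 0.05*18.1656 = 1.3624
  y_2 = 0.5406 - 0.05*1.0813 = 0.4866
Step 3: grad_x = 2*4*1.3624 = 10.8994, grad_y = 2*1*0.4866 = 0.9731
  x_3 = 1.3624 - 0.05*10.8994 = 0.8175
  y_3 = 0.4866 - 0.05*0.9731 = 0.4379
Step 4: grad_x = 2*4*0.8175 = 6.5396, grad_y = 2*1*0.4379 = 0.8758
  x_4 = 0.8175 - 0.05*6.5396 = 0.4905
  y_4 = 0.4379 - 0.05*0.8758 = 0.3941
Step 5: grad_x = 2*4*0.4905 = 3.9238, grad_y = 2*1*0.3941 = 0.7882
  x_5 = 0.4905 - 0.05*3.9238 = 0.2943
  y_5 = 0.3941 - 0.05*0.7882 = 0.3547
f(0.2943, 0.3547) = 4*0.2943^2 + 1*0.3547^2 = 0.4722


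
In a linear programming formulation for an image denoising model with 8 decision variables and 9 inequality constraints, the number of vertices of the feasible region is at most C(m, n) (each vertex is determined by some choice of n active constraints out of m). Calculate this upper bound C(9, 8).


Each vertex corresponds to some choice of n active constraints out of m, so the number of vertices is at most C(m, n) = m! / (n!(m-n)!).
m = 9, n = 8
Numerator: 9 * 8 * 7 * 6 * 5 * 4 * 3 * 2
Denominator: 8! = 40320
C(9, 8) = 9


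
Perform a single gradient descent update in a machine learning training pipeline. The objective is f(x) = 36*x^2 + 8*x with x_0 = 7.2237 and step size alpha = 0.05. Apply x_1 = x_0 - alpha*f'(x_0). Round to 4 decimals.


We compute the gradient at x_0 and apply the update.
f'(x) = 72*x + 8
f'(7.2237) = 72*7.2237 + 8 = 528.1064
x_1 = 7.2237 - 0.05*528.1064 = -19.1816


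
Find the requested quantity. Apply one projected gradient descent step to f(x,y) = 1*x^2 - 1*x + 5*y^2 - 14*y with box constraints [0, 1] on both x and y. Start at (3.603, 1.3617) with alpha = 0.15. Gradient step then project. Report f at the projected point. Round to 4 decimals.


Step 1: Compute gradient at (3.603, 1.3617).
grad_x = 2*1*3.603 - 1 = 6.206
grad_y = 2*5*1.3617 - 14 = -0.383
Step 2: Gradient step.
x_raw = 3.603 - 0.15*6.206 = 2.6721
y_raw = 1.3617 - 0.15*-0.383 = 1.4192
Step 3: Project onto [0, 1].
x_proj = clip(2.6721) = 1.0
y_proj = clip(1.4192) = 1.0
Step 4: Evaluate f.
f(1.0, 1.0) = -9.0


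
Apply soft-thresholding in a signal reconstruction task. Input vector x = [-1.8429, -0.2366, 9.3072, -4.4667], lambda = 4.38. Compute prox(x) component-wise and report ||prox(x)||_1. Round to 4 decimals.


Soft-thresholding with lambda = 4.38:
prox(-1.8429) = sign(-1.8429)*max(|-1.8429| - 4.38, 0) = 0.0
prox(-0.2366) = sign(-0.2366)*max(|-0.2366| - 4.38, 0) = 0.0
prox(9.3072) = sign(9.3072)*max(|9.3072| - 4.38, 0) = 4.9272
prox(-4.4667) = sign(-4.4667)*max(|-4.4667| - 4.38, 0) = -0.0867
prox(x) = [0.0, 0.0, 4.9272, -0.0867]
||prox(x)||_1 = 0.0 + 0.0 + 4.9272 + 0.0867 = 5.0139


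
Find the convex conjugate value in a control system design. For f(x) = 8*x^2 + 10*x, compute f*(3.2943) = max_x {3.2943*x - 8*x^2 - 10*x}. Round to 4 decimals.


f*(y) = sup_x {y*x - a*x^2 - b*x} = sup_x {(y-b)*x - a*x^2}
FOC: (y - b) - 2a*x = 0 => x* = (y - b)/(2a)
x* = (3.2943 - 10)/(2*8) = -0.4191
f*(3.2943) = (y-b)^2/(4a) = (3.2943 - 10)^2/(4*8)
= 44.9664/32 = 1.4052


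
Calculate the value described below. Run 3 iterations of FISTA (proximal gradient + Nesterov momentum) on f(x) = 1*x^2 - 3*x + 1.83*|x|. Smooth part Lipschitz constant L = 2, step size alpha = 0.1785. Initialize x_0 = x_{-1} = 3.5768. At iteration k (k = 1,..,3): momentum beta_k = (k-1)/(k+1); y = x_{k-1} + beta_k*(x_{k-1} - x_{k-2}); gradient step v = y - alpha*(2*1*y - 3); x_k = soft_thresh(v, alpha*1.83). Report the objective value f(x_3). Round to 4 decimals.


FISTA on f(x) = 1*x^2 - 3*x + 1.83*|x|
L = 2, alpha = 0.1785
Iteration 1: beta = 0.0, y = 3.5768 + 0.0*(3.5768 - 3.5768) = 3.5768
  grad(y) = 4.1536, v = y - alpha*grad = 2.8354
  prox(v) = soft_thresh(2.8354, 0.3267) = 2.5087
Iteration 2: beta = 0.3333, y = 2.5087 + 0.3333*(2.5087 - 3.5768) = 2.1527
  grad(y) = 1.3054, v = y - alpha*grad = 1.9197
  prox(v) = soft_thresh(1.9197, 0.3267) = 1.593
Iteration 3: beta = 0.5, y = 1.593 + 0.5*(1.593 - 2.5087) = 1.1352
  grad(y) = -0.7296, v = y - alpha*grad = 1.2654
  prox(v) = soft_thresh(1.2654, 0.3267) = 0.9388
f(x_3) = 1*0.9388^2 - 3*0.9388 + 1.83*|0.9388| = -0.2171


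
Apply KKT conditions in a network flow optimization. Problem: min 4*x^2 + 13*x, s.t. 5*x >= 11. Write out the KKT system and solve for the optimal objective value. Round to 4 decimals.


Step 1: Try lambda = 0 (constraint inactive).
x_unc = -13/(2*4) = -1.625
Check: 5*-1.625 = -8.125 < 11 -- violated!
Step 2: Constraint must be active: 5*x = 11
x* = 11/5 = 2.2
lambda = (2*4*2.2 + 13)/5 = 6.12
Step 3: Compute optimal value.
f(x*) = 4*2.2^2 + 13*2.2 = 47.96


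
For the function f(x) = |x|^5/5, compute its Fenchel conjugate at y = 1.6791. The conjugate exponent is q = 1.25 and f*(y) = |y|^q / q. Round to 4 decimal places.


The conjugate exponent q satisfies 1/p + 1/q = 1.
p = 5, so q = 5/(5 - 1) = 1.25
|y|^q = 1.6791^1.25 = 1.9114
f*(1.6791) = 1.9114 / 1.25 = 1.5291


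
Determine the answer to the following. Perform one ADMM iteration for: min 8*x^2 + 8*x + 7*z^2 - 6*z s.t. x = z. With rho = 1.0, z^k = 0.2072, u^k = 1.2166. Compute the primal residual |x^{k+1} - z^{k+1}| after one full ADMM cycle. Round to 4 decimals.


ADMM iteration with rho = 1.0, z^k = 0.2072, u^k = 1.2166
Step 1: x-update.
Minimize 8*x^2 + 8*x + (1.0/2)*(x - 0.2072 + 1.2166)^2
FOC: (2*8 + 1.0)*x = -8 + 1.0*(0.2072 - 1.2166)
x^{k+1} = -0.53
Step 2: z-update.
Minimize 7*z^2 - 6*z + (1.0/2)*(-0.53 - z + 1.2166)^2
FOC: (2*7 + 1.0)*z = 6 + 1.0*(-0.53 + 1.2166)
z^{k+1} = 0.4458
Step 3: u-update.
u^{k+1} = 1.2166 - 0.53 - 0.4458 = 0.2409
Step 4: Primal residual = |-0.53 - 0.4458| = 0.9757


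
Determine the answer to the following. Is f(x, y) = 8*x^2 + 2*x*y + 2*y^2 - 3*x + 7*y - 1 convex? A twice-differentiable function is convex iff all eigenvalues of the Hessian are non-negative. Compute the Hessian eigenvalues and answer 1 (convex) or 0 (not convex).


The Hessian of f(x,y) = 8*x^2 + 2*x*y + 2*y^2 - 3*x + 7*y - 1 is:
H = [[16, 2], [2, 4]]
Trace = 16 + 4 = 20
Determinant = 16*4 - (2)^2 = 60
Discriminant = (20)^2 - 4*60 = 160.0
Eigenvalues: lambda_1 = 3.6754, lambda_2 = 16.3246
The function is convex.

1


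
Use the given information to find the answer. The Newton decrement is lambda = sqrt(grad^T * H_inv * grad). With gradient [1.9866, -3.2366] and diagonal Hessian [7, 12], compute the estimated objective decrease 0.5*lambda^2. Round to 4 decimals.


Step 1: H is diagonal, so H^(-1) * g = [0.2838, -0.2697].
Step 2: g^T H^(-1) g = sum_i g_i^2 / H_ii
  = (1.9866)^2/7 + (-3.2366)^2/12
  = 0.5638 + 0.873 = 1.4368
Step 3: Objective decrease = 0.5 * g^T H^(-1) g = 0.7184


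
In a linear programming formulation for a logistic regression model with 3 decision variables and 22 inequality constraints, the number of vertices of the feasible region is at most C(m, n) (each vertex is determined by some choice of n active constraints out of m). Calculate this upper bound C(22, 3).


Each vertex corresponds to some choice of n active constraints out of m, so the number of vertices is at most C(m, n) = m! / (n!(m-n)!).
m = 22, n = 3
Numerator: 22 * 21 * 20
Denominator: 3! = 6
C(22, 3) = 1540


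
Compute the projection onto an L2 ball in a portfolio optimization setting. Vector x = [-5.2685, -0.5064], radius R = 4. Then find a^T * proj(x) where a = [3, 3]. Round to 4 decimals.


Step 1: Compute ||x|| (intermediates to 6 decimals).
||x|| = sqrt((-5.2685)^2 + (-0.5064)^2) = 5.292781
Step 2: Project.
Since ||x|| > R, scale = R/||x|| = 4/5.292781 = 0.755746, proj(x) = scale * x
proj(x) = [-3.981648, -0.38271]
Step 3: Dot product.
a^T * proj(x) = 3*(-3.981648) + 3*(-0.38271) = -13.0931


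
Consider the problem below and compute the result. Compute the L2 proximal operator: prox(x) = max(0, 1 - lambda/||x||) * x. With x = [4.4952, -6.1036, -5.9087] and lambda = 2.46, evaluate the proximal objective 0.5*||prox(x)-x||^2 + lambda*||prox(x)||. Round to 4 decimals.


Step 1: Compute ||x||.
||x|| = 9.6111
Step 2: Compute scaling factor.
scale = max(0, 1 - 2.46/9.6111) = 0.744
Step 3: prox(x) = [3.3446, -4.5414, -4.3963]
||prox(x)|| = 7.1511
Step 4: Proximal objective.
0.5*||prox-x||^2 = 3.0258
lambda*||prox|| = 17.5917
Total = 20.6175


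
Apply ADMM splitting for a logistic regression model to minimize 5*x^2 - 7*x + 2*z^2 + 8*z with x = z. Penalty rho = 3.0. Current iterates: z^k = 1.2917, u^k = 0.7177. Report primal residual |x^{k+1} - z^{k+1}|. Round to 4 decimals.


ADMM iteration with rho = 3.0, z^k = 1.2917, u^k = 0.7177
Step 1: x-update.
Minimize 5*x^2 - 7*x + (3.0/2)*(x - 1.2917 + 0.7177)^2
FOC: (2*5 + 3.0)*x = 7 + 3.0*(1.2917 - 0.7177)
x^{k+1} = 0.6709
Step 2: z-update.
Minimize 2*z^2 + 8*z + (3.0/2)*(0.6709 - z + 0.7177)^2
FOC: (2*2 + 3.0)*z = -8 + 3.0*(0.6709 + 0.7177)
z^{k+1} = -0.5477
Step 3: u-update.
u^{k+1} = 0.7177 + 0.6709 + 0.5477 = 1.9364
Step 4: Primal residual = |0.6709 + 0.5477| = 1.2187


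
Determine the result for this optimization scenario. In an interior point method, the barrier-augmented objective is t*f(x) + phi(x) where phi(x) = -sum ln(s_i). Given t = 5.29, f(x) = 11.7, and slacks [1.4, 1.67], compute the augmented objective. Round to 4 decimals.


Step 1: Compute log-barrier.
ln values: [0.3365, 0.5128]
phi = -(0.3365 + 0.5128) = -0.8493
Step 2: Compute augmented objective.
t*f(x) = 5.29*11.7 = 61.893
Total = 61.893 - 0.8493 = 61.0437


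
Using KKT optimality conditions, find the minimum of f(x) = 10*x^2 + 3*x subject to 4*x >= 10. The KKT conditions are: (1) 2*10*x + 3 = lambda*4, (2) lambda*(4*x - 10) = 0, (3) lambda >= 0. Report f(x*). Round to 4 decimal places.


Step 1: Try lambda = 0 (constraint inactive).
x_unc = -3/(2*10) = -0.15
Check: 4*-0.15 = -0.6 < 10 -- violated!
Step 2: Constraint must be active: 4*x = 10
x* = 10/4 = 2.5
lambda = (2*10*2.5 + 3)/4 = 13.25
Step 3: Compute optimal value.
f(x*) = 10*2.5^2 + 3*2.5 = 70.0


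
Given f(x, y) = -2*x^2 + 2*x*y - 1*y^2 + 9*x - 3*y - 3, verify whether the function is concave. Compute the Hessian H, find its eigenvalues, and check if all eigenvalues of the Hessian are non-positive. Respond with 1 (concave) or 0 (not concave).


The Hessian of f(x,y) = -2*x^2 + 2*x*y - 1*y^2 + 9*x - 3*y - 3 is:
H = [[-4, 2], [2, -2]]
Trace = -4 - 2 = -6
Determinant = -4*-2 - (2)^2 = 4
Discriminant = (-6)^2 - 4*4 = 20.0
Eigenvalues: lambda_1 = -5.2361, lambda_2 = -0.7639
The function is concave.

1


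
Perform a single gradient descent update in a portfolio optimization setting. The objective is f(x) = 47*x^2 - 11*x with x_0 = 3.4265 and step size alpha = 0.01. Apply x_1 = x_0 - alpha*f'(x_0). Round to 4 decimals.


We compute the gradient at x_0 and apply the update.
f'(x) = 94*x - 11
f'(3.4265) = 94*3.4265 - 11 = 311.091
x_1 = 3.4265 - 0.01*311.091 = 0.3156


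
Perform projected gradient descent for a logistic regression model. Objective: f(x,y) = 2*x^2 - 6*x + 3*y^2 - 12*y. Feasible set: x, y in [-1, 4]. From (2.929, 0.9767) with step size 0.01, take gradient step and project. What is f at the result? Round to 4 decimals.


Step 1: Compute gradient at (2.929, 0.9767).
grad_x = 2*2*2.929 - 6 = 5.716
grad_y = 2*3*0.9767 - 12 = -6.1398
Step 2: Gradient step.
x_raw = 2.929 - 0.01*5.716 = 2.8718
y_raw = 0.9767 - 0.01*-6.1398 = 1.0381
Step 3: Project onto [-1, 4].
x_proj = clip(2.8718) = 2.8718
y_proj = clip(1.0381) = 1.0381
Step 4: Evaluate f.
f(2.8718, 1.0381) = -9.9603


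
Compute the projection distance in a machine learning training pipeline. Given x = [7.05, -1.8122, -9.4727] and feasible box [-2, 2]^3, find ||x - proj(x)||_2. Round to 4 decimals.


Project each component onto [-2, 2].
clip(7.05) = 2.0, clip(-1.8122) = -1.8122, clip(-9.4727) = -2.0
Projection = [2.0, -1.8122, -2.0]
Squared diffs: [25.5025, 0.0, 55.8412]
Distance = sqrt(81.3437) = 9.0191


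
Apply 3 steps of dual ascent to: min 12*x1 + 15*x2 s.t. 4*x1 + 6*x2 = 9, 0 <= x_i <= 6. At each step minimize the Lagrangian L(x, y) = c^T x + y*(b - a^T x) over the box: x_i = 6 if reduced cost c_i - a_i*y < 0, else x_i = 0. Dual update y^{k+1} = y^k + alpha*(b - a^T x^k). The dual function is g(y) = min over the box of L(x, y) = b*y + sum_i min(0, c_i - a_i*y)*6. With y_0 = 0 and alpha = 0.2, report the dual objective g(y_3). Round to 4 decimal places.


Dual ascent for LP: min 12*x1 + 15*x2, 4*x1 + 6*x2 = 9, 0 <= x_i <= 6
Step 1: y^k = 0.0, reduced costs: (12.0, 15.0)
  x^k = (0.0, 0.0), subgradient = b - a^T x = 9.0
  y^{k+1} = 0.0 + 0.2*9.0 = 1.8
Step 2: y^k = 1.8, reduced costs: (4.8, 4.2)
  x^k = (0.0, 0.0), subgradient = b - a^T x = 9.0
  y^{k+1} = 1.8 + 0.2*9.0 = 3.6
Step 3: y^k = 3.6, reduced costs: (-2.4, -6.6)
  x^k = (6.0, 6.0), subgradient = b - a^T x = -51.0
  y^{k+1} = 3.6 + 0.2*-51.0 = -6.6
Dual objective at y_3 = -6.6: reduced costs (38.4, 54.6), box minimizer x = (0.0, 0.0)
g(y_3) = b*y + (c1 - a1*y)*x1 + (c2 - a2*y)*x2 = 9*(-6.6) + 38.4*0.0 + 54.6*0.0 = -59.4 + 0.0 + 0.0 = -59.4


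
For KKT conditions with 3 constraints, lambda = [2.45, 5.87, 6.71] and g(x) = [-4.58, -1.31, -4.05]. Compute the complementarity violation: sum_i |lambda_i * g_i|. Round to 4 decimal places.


KKT complementary slackness check:
lambda_1 * g_1 = 2.45 * -4.58 = -11.221
lambda_2 * g_2 = 5.87 * -1.31 = -7.6897
lambda_3 * g_3 = 6.71 * -4.05 = -27.1755
Total violation = 11.221 + 7.6897 + 27.1755 = 46.0862


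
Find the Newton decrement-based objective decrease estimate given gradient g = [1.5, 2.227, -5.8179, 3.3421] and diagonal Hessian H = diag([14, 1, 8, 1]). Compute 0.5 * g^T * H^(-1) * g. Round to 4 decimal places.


Step 1: H is diagonal, so H^(-1) * g = [0.1071, 2.227, -0.7272, 3.3421].
Step 2: g^T H^(-1) g = sum_i g_i^2 / H_ii
  = (1.5)^2/14 + (2.227)^2/1 + (-5.8179)^2/8 + (3.3421)^2/1
  = 0.1607 + 4.9595 + 4.231 + 11.1696 = 20.5209
Step 3: Objective decrease = 0.5 * g^T H^(-1) g = 10.2604


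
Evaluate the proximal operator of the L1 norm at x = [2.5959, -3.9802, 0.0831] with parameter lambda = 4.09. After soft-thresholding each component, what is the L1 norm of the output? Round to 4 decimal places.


Soft-thresholding with lambda = 4.09:
prox(2.5959) = sign(2.5959)*max(|2.5959| - 4.09, 0) = 0.0
prox(-3.9802) = sign(-3.9802)*max(|-3.9802| - 4.09, 0) = 0.0
prox(0.0831) = sign(0.0831)*max(|0.0831| - 4.09, 0) = 0.0
prox(x) = [0.0, 0.0, 0.0]
||prox(x)||_1 = 0.0 + 0.0 + 0.0 = 0.0


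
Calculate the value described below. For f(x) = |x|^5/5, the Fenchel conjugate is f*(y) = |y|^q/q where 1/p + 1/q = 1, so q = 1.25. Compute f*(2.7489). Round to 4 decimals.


The conjugate exponent q satisfies 1/p + 1/q = 1.
p = 5, so q = 5/(5 - 1) = 1.25
|y|^q = 2.7489^1.25 = 3.5396
f*(2.7489) = 3.5396 / 1.25 = 2.8316


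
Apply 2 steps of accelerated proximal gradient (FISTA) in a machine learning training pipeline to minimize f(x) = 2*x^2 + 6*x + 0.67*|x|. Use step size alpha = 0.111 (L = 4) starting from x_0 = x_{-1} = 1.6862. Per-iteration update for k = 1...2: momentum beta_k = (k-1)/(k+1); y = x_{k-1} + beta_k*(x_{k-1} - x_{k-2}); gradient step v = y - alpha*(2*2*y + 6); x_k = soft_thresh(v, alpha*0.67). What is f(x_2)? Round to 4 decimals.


FISTA on f(x) = 2*x^2 + 6*x + 0.67*|x|
L = 4, alpha = 0.111
Iteration 1: beta = 0.0, y = 1.6862 + 0.0*(1.6862 - 1.6862) = 1.6862
  grad(y) = 12.7448, v = y - alpha*grad = 0.2715
  prox(v) = soft_thresh(0.2715, 0.0744) = 0.1972
Iteration 2: beta = 0.3333, y = 0.1972 + 0.3333*(0.1972 - 1.6862) = -0.2992
  grad(y) = 4.8032, v = y - alpha*grad = -0.8323
  prox(v) = soft_thresh(-0.8323, 0.0744) = -0.758
f(x_2) = 2*(-0.758)^2 + 6*(-0.758) + 0.67*|-0.758| = -2.891


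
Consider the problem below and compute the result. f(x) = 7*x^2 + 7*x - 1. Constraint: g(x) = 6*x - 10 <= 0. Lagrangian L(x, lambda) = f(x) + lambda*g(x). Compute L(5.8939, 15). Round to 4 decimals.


Step 1: Evaluate f(x).
f(5.8939) = 7*5.8939^2 + 7*5.8939 - 1 = 283.4237
Step 2: Evaluate g(x).
g(5.8939) = 6*5.8939 - 10 = 25.3634
Step 3: Compute Lagrangian.
L = 283.4237 + 15*25.3634 = 663.8747


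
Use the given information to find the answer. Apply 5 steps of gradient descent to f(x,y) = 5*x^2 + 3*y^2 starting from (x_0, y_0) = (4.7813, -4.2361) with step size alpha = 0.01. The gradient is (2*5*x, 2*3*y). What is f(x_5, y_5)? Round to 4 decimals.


Gradient descent on f(x,y) = 5*x^2 + 3*y^2.
Starting point: (4.7813, -4.2361), alpha = 0.01
Step 1: grad_x = 2*5*4.7813 = 47.813, grad_y = 2*3*-4.2361 = -25.4166
  x_1 = 4.7813 - 0.01*47.813 = 4.3032
  y_1 = -4.2361 - 0.01*-25.4166 = -3.9819
Step 2: grad_x = 2*5*4.3032 = 43.0317, grad_y = 2*3*-3.9819 = -23.8916
  x_2 = 4.3032 - 0.01*43.0317 = 3.8729
  y_2 = -3.9819 - 0.01*-23.8916 = -3.743
Step 3: grad_x = 2*5*3.8729 = 38.7285, grad_y = 2*3*-3.743 = -22.4581
  x_3 = 3.8729 - 0.01*38.7285 = 3.4856
  y_3 = -3.743 - 0.01*-22.4581 = -3.5184
Step 4: grad_x = 2*5*3.4856 = 34.8557, grad_y = 2*3*-3.5184 = -21.1106
  x_4 = 3.4856 - 0.01*34.8557 = 3.137
  y_4 = -3.5184 - 0.01*-21.1106 = -3.3073
Step 5: grad_x = 2*5*3.137 = 31.3701, grad_y = 2*3*-3.3073 = -19.844
  x_5 = 3.137 - 0.01*31.3701 = 2.8233
  y_5 = -3.3073 - 0.01*-19.844 = -3.1089
f(2.8233, -3.1089) = 5*2.8233^2 + 3*(-3.1089)^2 = 68.851


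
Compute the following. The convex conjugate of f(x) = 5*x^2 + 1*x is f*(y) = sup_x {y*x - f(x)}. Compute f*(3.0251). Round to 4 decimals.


f*(y) = sup_x {y*x - a*x^2 - b*x} = sup_x {(y-b)*x - a*x^2}
FOC: (y - b) - 2a*x = 0 => x* = (y - b)/(2a)
x* = (3.0251 - 1)/(2*5) = 0.2025
f*(3.0251) = (y-b)^2/(4a) = (3.0251 - 1)^2/(4*5)
= 4.101/20 = 0.2051


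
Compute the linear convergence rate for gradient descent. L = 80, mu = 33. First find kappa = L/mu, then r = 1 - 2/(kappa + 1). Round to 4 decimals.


Step 1: Compute the condition number.
kappa = L/mu = 80/33 = 2.4242
Step 2: Compute the convergence rate.
r = 1 - 2/(kappa + 1) = 1 - 2*mu/(L + mu) = (L - mu)/(L + mu) = 47/113 = 0.4159


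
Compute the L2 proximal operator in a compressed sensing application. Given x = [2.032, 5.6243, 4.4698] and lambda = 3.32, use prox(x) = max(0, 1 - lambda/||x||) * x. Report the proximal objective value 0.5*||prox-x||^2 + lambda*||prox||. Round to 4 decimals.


Step 1: Compute ||x||.
||x|| = 7.466
Step 2: Compute scaling factor.
scale = max(0, 1 - 3.32/7.466) = 0.5553
Step 3: prox(x) = [1.1284, 3.1233, 2.4822]
||prox(x)|| = 4.146
Step 4: Proximal objective.
0.5*||prox-x||^2 = 5.5112
lambda*||prox|| = 13.7647
Total = 19.2759


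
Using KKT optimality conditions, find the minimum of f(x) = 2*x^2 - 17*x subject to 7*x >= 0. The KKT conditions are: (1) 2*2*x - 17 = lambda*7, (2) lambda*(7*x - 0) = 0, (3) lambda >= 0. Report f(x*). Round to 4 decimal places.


Step 1: Try lambda = 0 (constraint inactive).
Stationarity: 2*2*x - 17 = 0
x* = 17/(2*2) = 4.25
Check constraint: 7*4.25 = 29.75 >= 0 -- satisfied.
Step 2: Compute optimal value.
f(x*) = 2*4.25^2 - 17*4.25 = -36.125


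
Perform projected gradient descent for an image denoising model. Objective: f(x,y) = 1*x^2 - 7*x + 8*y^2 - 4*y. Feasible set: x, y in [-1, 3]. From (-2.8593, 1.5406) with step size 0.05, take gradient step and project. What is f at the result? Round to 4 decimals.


Step 1: Compute gradient at (-2.8593, 1.5406).
grad_x = 2*1*-2.8593 - 7 = -12.7186
grad_y = 2*8*1.5406 - 4 = 20.6496
Step 2: Gradient step.
x_raw = -2.8593 - 0.05*-12.7186 = -2.2234
y_raw = 1.5406 - 0.05*20.6496 = 0.5081
Step 3: Project onto [-1, 3].
x_proj = clip(-2.2234) = -1.0
y_proj = clip(0.5081) = 0.5081
Step 4: Evaluate f.
f(-1.0, 0.5081) = 8.033


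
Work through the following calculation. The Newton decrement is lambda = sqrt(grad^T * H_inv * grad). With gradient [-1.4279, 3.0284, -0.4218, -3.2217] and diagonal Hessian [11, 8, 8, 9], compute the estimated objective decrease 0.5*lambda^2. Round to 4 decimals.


Step 1: H is diagonal, so H^(-1) * g = [-0.1298, 0.3786, -0.0527, -0.358].
Step 2: g^T H^(-1) g = sum_i g_i^2 / H_ii
  = (-1.4279)^2/11 + (3.0284)^2/8 + (-0.4218)^2/8 + (-3.2217)^2/9
  = 0.1854 + 1.1464 + 0.0222 + 1.1533 = 2.5073
Step 3: Objective decrease = 0.5 * g^T H^(-1) g = 1.2536


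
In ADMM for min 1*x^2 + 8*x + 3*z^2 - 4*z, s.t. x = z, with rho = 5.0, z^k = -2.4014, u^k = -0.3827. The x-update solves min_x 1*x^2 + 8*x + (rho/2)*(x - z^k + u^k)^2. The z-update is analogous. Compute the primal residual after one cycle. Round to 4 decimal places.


ADMM iteration with rho = 5.0, z^k = -2.4014, u^k = -0.3827
Step 1: x-update.
Minimize 1*x^2 + 8*x + (5.0/2)*(x + 2.4014 - 0.3827)^2
FOC: (2*1 + 5.0)*x = -8 + 5.0*(-2.4014 + 0.3827)
x^{k+1} = -2.5848
Step 2: z-update.
Minimize 3*z^2 - 4*z + (5.0/2)*(-2.5848 - z - 0.3827)^2
FOC: (2*3 + 5.0)*z = 4 + 5.0*(-2.5848 - 0.3827)
z^{k+1} = -0.9852
Step 3: u-update.
u^{k+1} = -0.3827 - 2.5848 + 0.9852 = -1.9823
Step 4: Primal residual = |-2.5848 + 0.9852| = 1.5996


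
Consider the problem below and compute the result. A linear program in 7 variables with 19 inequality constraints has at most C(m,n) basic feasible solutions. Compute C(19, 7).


Each vertex corresponds to some choice of n active constraints out of m, so the number of vertices is at most C(m, n) = m! / (n!(m-n)!).
m = 19, n = 7
Numerator: 19 * 18 * 17 * 16 * 15 * 14 * 13
Denominator: 7! = 5040
C(19, 7) = 50388


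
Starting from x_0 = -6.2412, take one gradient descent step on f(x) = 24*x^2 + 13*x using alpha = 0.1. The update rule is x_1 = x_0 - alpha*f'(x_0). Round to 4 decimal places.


We compute the gradient at x_0 and apply the update.
f'(x) = 48*x + 13
f'(-6.2412) = 48*-6.2412 + 13 = -286.5776
x_1 = -6.2412 - 0.1*-286.5776 = 22.4166


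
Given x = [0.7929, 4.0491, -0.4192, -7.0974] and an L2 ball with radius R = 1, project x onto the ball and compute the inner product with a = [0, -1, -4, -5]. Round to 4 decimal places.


Step 1: Compute ||x|| (intermediates to 6 decimals).
||x|| = sqrt(0.7929^2 + 4.0491^2 + (-0.4192)^2 + (-7.0974)^2) = 8.220263
Step 2: Project.
Since ||x|| > R, scale = R/||x|| = 1/8.220263 = 0.121651, proj(x) = scale * x
proj(x) = [0.096457, 0.492577, -0.050996, -0.863406]
Step 3: Dot product.
a^T * proj(x) = 0*0.096457 - 1*0.492577 - 4*(-0.050996) - 5*(-0.863406) = 4.0284


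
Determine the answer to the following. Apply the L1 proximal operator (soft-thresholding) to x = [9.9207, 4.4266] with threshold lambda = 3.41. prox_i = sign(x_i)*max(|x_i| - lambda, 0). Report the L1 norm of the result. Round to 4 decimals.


Soft-thresholding with lambda = 3.41:
prox(9.9207) = sign(9.9207)*max(|9.9207| - 3.41, 0) = 6.5107
prox(4.4266) = sign(4.4266)*max(|4.4266| - 3.41, 0) = 1.0166
prox(x) = [6.5107, 1.0166]
||prox(x)||_1 = 6.5107 + 1.0166 = 7.5273


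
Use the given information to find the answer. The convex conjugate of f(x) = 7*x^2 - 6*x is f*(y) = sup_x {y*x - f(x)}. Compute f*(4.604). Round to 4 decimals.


f*(y) = sup_x {y*x - a*x^2 - b*x} = sup_x {(y-b)*x - a*x^2}
FOC: (y - b) - 2a*x = 0 => x* = (y - b)/(2a)
x* = (4.604 + 6)/(2*7) = 0.7574
f*(4.604) = (y-b)^2/(4a) = (4.604 + 6)^2/(4*7)
= 112.4448/28 = 4.0159


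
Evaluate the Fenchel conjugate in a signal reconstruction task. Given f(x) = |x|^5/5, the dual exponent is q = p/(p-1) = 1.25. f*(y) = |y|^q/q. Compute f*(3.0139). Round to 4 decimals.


The conjugate exponent q satisfies 1/p + 1/q = 1.
p = 5, so q = 5/(5 - 1) = 1.25
|y|^q = 3.0139^1.25 = 3.9711
f*(3.0139) = 3.9711 / 1.25 = 3.1769


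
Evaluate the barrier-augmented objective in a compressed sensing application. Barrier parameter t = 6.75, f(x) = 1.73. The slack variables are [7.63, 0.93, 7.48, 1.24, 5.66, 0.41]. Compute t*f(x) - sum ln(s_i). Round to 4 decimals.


Step 1: Compute log-barrier.
ln values: [2.0321, -0.0726, 2.0122, 0.2151, 1.7334, -0.8916]
phi = -(2.0321 - 0.0726 + 2.0122 + 0.2151 + 1.7334 - 0.8916) = -5.0287
Step 2: Compute augmented objective.
t*f(x) = 6.75*1.73 = 11.6775
Total = 11.6775 - 5.0287 = 6.6488


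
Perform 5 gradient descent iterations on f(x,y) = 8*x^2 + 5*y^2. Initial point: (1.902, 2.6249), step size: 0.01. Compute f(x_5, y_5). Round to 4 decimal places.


Gradient descent on f(x,y) = 8*x^2 + 5*y^2.
Starting point: (1.902, 2.6249), alpha = 0.01
Step 1: grad_x = 2*8*1.902 = 30.432, grad_y = 2*5*2.6249 = 26.249
  x_1 = 1.902 - 0.01*30.432 = 1.5977
  y_1 = 2.6249 - 0.01*26.249 = 2.3624
Step 2: grad_x = 2*8*1.5977 = 25.5629, grad_y = 2*5*2.3624 = 23.6241
  x_2 = 1.5977 - 0.01*25.5629 = 1.3421
  y_2 = 2.3624 - 0.01*23.6241 = 2.1262
Step 3: grad_x = 2*8*1.3421 = 21.4728, grad_y = 2*5*2.1262 = 21.2617
  x_3 = 1.3421 - 0.01*21.4728 = 1.1273
  y_3 = 2.1262 - 0.01*21.2617 = 1.9136
Step 4: grad_x = 2*8*1.1273 = 18.0372, grad_y = 2*5*1.9136 = 19.1355
  x_4 = 1.1273 - 0.01*18.0372 = 0.947
  y_4 = 1.9136 - 0.01*19.1355 = 1.7222
Step 5: grad_x = 2*8*0.947 = 15.1512, grad_y = 2*5*1.7222 = 17.222
  x_5 = 0.947 - 0.01*15.1512 = 0.7954
  y_5 = 1.7222 - 0.01*17.222 = 1.55
f(0.7954, 1.55) = 8*0.7954^2 + 5*1.55^2 = 17.0739


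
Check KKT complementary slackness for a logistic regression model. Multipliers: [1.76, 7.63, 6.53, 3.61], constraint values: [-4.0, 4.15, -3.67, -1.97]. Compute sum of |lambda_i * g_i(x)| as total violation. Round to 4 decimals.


KKT complementary slackness check:
lambda_1 * g_1 = 1.76 * -4.0 = -7.04
lambda_2 * g_2 = 7.63 * 4.15 = 31.6645
lambda_3 * g_3 = 6.53 * -3.67 = -23.9651
lambda_4 * g_4 = 3.61 * -1.97 = -7.1117
Total violation = 7.04 + 31.6645 + 23.9651 + 7.1117 = 69.7813


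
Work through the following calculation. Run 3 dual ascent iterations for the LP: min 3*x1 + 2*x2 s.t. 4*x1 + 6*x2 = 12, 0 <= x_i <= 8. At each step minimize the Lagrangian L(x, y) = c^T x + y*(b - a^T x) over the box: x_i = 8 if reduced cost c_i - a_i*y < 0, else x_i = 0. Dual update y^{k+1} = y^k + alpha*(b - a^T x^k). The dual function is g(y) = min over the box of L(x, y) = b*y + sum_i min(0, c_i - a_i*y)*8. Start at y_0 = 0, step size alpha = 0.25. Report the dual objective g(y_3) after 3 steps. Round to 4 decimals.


Dual ascent for LP: min 3*x1 + 2*x2, 4*x1 + 6*x2 = 12, 0 <= x_i <= 8
Step 1: y^k = 0.0, reduced costs: (3.0, 2.0)
  x^k = (0.0, 0.0), subgradient = b - a^T x = 12.0
  y^{k+1} = 0.0 + 0.25*12.0 = 3.0
Step 2: y^k = 3.0, reduced costs: (-9.0, -16.0)
  x^k = (8.0, 8.0), subgradient = b - a^T x = -68.0
  y^{k+1} = 3.0 + 0.25*-68.0 = -14.0
Step 3: y^k = -14.0, reduced costs: (59.0, 86.0)
  x^k = (0.0, 0.0), subgradient = b - a^T x = 12.0
  y^{k+1} = -14.0 + 0.25*12.0 = -11.0
Dual objective at y_3 = -11.0: reduced costs (47.0, 68.0), box minimizer x = (0.0, 0.0)
g(y_3) = b*y + (c1 - a1*y)*x1 + (c2 - a2*y)*x2 = 12*(-11.0) + 47.0*0.0 + 68.0*0.0 = -132.0 + 0.0 + 0.0 = -132.0


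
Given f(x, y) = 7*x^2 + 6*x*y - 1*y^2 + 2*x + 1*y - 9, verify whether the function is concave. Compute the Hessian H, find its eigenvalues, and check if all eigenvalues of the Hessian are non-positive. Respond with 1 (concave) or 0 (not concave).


The Hessian of f(x,y) = 7*x^2 + 6*x*y - 1*y^2 + 2*x + 1*y - 9 is:
H = [[14, 6], [6, -2]]
Trace = 14 - 2 = 12
Determinant = 14*-2 - (6)^2 = -64
Discriminant = (12)^2 - 4*-64 = 400.0
Eigenvalues: lambda_1 = -4.0, lambda_2 = 16.0
The function is not concave.

0


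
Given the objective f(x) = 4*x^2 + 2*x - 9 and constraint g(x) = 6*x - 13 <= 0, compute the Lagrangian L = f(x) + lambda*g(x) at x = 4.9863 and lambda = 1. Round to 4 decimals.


Step 1: Evaluate f(x).
f(4.9863) = 4*4.9863^2 + 2*4.9863 - 9 = 100.4254
Step 2: Evaluate g(x).
g(4.9863) = 6*4.9863 - 13 = 16.9178
Step 3: Compute Lagrangian.
L = 100.4254 + 1*16.9178 = 117.3432


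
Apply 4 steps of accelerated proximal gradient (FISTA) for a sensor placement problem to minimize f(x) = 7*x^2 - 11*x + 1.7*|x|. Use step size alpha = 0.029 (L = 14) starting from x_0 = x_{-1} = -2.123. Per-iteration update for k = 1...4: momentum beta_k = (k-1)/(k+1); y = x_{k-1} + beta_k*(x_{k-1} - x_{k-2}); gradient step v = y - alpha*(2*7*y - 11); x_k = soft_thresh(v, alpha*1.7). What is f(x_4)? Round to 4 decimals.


FISTA on f(x) = 7*x^2 - 11*x + 1.7*|x|
L = 14, alpha = 0.029
Iteration 1: beta = 0.0, y = -2.123 + 0.0*(-2.123 + 2.123) = -2.123
  grad(y) = -40.722, v = y - alpha*grad = -0.9421
  prox(v) = soft_thresh(-0.9421, 0.0493) = -0.8928
Iteration 2: beta = 0.3333, y = -0.8928 + 0.3333*(-0.8928 + 2.123) = -0.4827
  grad(y) = -17.7576, v = y - alpha*grad = 0.0323
  prox(v) = soft_thresh(0.0323, 0.0493) = 0.0
Iteration 3: beta = 0.5, y = 0.0 + 0.5*(0.0 + 0.8928) = 0.4464
  grad(y) = -4.7507, v = y - alpha*grad = 0.5842
  prox(v) = soft_thresh(0.5842, 0.0493) = 0.5349
Iteration 4: beta = 0.6, y = 0.5349 + 0.6*(0.5349 - 0.0) = 0.8558
  grad(y) = 0.9806, v = y - alpha*grad = 0.8273
  prox(v) = soft_thresh(0.8273, 0.0493) = 0.778
f(x_4) = 7*0.778^2 - 11*0.778 + 1.7*|0.778| = -2.9984


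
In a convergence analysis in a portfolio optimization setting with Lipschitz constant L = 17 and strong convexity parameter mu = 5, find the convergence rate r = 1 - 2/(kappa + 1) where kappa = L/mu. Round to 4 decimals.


Step 1: Compute the condition number.
kappa = L/mu = 17/5 = 3.4
Step 2: Compute the convergence rate.
r = 1 - 2/(kappa + 1) = 1 - 2*mu/(L + mu) = (L - mu)/(L + mu) = 12/22 = 0.5455


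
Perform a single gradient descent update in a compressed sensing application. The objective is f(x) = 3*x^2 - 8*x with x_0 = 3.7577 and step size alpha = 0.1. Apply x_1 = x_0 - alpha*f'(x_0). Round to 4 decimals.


We compute the gradient at x_0 and apply the update.
f'(x) = 6*x - 8
f'(3.7577) = 6*3.7577 - 8 = 14.5462
x_1 = 3.7577 - 0.1*14.5462 = 2.3031


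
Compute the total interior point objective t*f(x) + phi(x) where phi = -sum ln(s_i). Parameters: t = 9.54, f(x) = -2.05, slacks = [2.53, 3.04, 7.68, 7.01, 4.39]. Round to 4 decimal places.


Step 1: Compute log-barrier.
ln values: [0.9282, 1.1119, 2.0386, 1.9473, 1.4793]
phi = -(0.9282 + 1.1119 + 2.0386 + 1.9473 + 1.4793) = -7.5054
Step 2: Compute augmented objective.
t*f(x) = 9.54*-2.05 = -19.557
Total = -19.557 - 7.5054 = -27.0624


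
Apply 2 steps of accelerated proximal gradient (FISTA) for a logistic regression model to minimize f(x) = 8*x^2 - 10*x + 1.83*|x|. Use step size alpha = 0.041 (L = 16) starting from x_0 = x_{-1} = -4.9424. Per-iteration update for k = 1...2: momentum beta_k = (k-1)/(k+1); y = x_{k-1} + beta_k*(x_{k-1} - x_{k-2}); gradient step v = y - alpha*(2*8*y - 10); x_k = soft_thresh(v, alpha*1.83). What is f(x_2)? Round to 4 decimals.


FISTA on f(x) = 8*x^2 - 10*x + 1.83*|x|
L = 16, alpha = 0.041
Iteration 1: beta = 0.0, y = -4.9424 + 0.0*(-4.9424 + 4.9424) = -4.9424
  grad(y) = -89.0784, v = y - alpha*grad = -1.2902
  prox(v) = soft_thresh(-1.2902, 0.075) = -1.2152
Iteration 2: beta = 0.3333, y = -1.2152 + 0.3333*(-1.2152 + 4.9424) = 0.0273
  grad(y) = -9.5639, v = y - alpha*grad = 0.4194
  prox(v) = soft_thresh(0.4194, 0.075) = 0.3443
f(x_2) = 8*0.3443^2 - 10*0.3443 + 1.83*|0.3443| = -1.8647


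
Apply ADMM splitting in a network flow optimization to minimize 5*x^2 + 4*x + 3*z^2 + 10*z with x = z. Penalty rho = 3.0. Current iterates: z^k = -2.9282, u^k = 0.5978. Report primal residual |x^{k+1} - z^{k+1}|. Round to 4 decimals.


ADMM iteration with rho = 3.0, z^k = -2.9282, u^k = 0.5978
Step 1: x-update.
Minimize 5*x^2 + 4*x + (3.0/2)*(x + 2.9282 + 0.5978)^2
FOC: (2*5 + 3.0)*x = -4 + 3.0*(-2.9282 - 0.5978)
x^{k+1} = -1.1214
Step 2: z-update.
Minimize 3*z^2 + 10*z + (3.0/2)*(-1.1214 - z + 0.5978)^2
FOC: (2*3 + 3.0)*z = -10 + 3.0*(-1.1214 + 0.5978)
z^{k+1} = -1.2856
Step 3: u-update.
u^{k+1} = 0.5978 - 1.1214 + 1.2856 = 0.7621
Step 4: Primal residual = |-1.1214 + 1.2856| = 0.1643


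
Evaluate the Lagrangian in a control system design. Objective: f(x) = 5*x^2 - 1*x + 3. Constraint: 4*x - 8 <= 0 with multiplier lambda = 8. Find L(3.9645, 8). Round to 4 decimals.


Step 1: Evaluate f(x).
f(3.9645) = 5*3.9645^2 - 1*3.9645 + 3 = 77.6218
Step 2: Evaluate g(x).
g(3.9645) = 4*3.9645 - 8 = 7.858
Step 3: Compute Lagrangian.
L = 77.6218 + 8*7.858 = 140.4858


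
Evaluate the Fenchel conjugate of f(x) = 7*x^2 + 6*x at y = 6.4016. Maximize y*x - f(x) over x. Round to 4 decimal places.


f*(y) = sup_x {y*x - a*x^2 - b*x} = sup_x {(y-b)*x - a*x^2}
FOC: (y - b) - 2a*x = 0 => x* = (y - b)/(2a)
x* = (6.4016 - 6)/(2*7) = 0.0287
f*(6.4016) = (y-b)^2/(4a) = (6.4016 - 6)^2/(4*7)
= 0.1613/28 = 0.0058


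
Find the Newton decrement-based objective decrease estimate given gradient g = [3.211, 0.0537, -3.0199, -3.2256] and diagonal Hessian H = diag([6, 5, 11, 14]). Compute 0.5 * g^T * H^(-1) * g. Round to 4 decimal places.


Step 1: H is diagonal, so H^(-1) * g = [0.5352, 0.0107, -0.2745, -0.2304].
Step 2: g^T H^(-1) g = sum_i g_i^2 / H_ii
  = (3.211)^2/6 + (0.0537)^2/5 + (-3.0199)^2/11 + (-3.2256)^2/14
  = 1.7184 + 0.0006 + 0.8291 + 0.7432 = 3.2912
Step 3: Objective decrease = 0.5 * g^T H^(-1) g = 1.6456


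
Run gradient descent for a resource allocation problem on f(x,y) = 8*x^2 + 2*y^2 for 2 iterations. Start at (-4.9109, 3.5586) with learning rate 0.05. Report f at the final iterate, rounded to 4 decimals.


Gradient descent on f(x,y) = 8*x^2 + 2*y^2.
Starting point: (-4.9109, 3.5586), alpha = 0.05
Step 1: grad_x = 2*8*-4.9109 = -78.5744, grad_y = 2*2*3.5586 = 14.2344
  x_1 = -4.9109 - 0.05*-78.5744 = -0.9822
  y_1 = 3.5586 - 0.05*14.2344 = 2.8469
Step 2: grad_x = 2*8*-0.9822 = -15.7149, grad_y = 2*2*2.8469 = 11.3875
  x_2 = -0.9822 - 0.05*-15.7149 = -0.1964
  y_2 = 2.8469 - 0.05*11.3875 = 2.2775
f(-0.1964, 2.2775) = 8*(-0.1964)^2 + 2*2.2775^2 = 10.6827


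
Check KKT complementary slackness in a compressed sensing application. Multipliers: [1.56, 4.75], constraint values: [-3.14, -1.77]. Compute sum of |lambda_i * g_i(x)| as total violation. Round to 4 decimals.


KKT complementary slackness check:
lambda_1 * g_1 = 1.56 * -3.14 = -4.8984
lambda_2 * g_2 = 4.75 * -1.77 = -8.4075
Total violation = 4.8984 + 8.4075 = 13.3059


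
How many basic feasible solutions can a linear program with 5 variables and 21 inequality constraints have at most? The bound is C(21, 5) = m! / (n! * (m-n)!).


Each vertex corresponds to some choice of n active constraints out of m, so the number of vertices is at most C(m, n) = m! / (n!(m-n)!).
m = 21, n = 5
Numerator: 21 * 20 * 19 * 18 * 17
Denominator: 5! = 120
C(21, 5) = 20349


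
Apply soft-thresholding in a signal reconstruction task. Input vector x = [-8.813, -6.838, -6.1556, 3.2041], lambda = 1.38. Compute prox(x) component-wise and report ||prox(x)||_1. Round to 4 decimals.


Soft-thresholding with lambda = 1.38:
prox(-8.813) = sign(-8.813)*max(|-8.813| - 1.38, 0) = -7.433
prox(-6.838) = sign(-6.838)*max(|-6.838| - 1.38, 0) = -5.458
prox(-6.1556) = sign(-6.1556)*max(|-6.1556| - 1.38, 0) = -4.7756
prox(3.2041) = sign(3.2041)*max(|3.2041| - 1.38, 0) = 1.8241
prox(x) = [-7.433, -5.458, -4.7756, 1.8241]
||prox(x)||_1 = 7.433 + 5.458 + 4.7756 + 1.8241 = 19.4907


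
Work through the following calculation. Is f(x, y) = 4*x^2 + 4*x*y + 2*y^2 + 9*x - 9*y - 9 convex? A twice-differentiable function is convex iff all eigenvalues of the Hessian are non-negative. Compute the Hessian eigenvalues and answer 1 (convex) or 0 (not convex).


The Hessian of f(x,y) = 4*x^2 + 4*x*y + 2*y^2 + 9*x - 9*y - 9 is:
H = [[8, 4], [4, 4]]
Trace = 8 + 4 = 12
Determinant = 8*4 - (4)^2 = 16
Discriminant = (12)^2 - 4*16 = 80.0
Eigenvalues: lambda_1 = 1.5279, lambda_2 = 10.4721
The function is convex.

1


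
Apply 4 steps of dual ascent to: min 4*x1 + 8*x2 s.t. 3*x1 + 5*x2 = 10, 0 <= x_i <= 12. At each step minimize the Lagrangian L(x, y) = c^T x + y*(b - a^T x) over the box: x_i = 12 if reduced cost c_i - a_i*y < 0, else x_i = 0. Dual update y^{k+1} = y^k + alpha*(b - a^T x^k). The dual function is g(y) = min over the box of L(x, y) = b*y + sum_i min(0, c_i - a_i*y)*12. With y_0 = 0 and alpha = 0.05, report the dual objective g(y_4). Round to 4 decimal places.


Dual ascent for LP: min 4*x1 + 8*x2, 3*x1 + 5*x2 = 10, 0 <= x_i <= 12
Step 1: y^k = 0.0, reduced costs: (4.0, 8.0)
  x^k = (0.0, 0.0), subgradient = b - a^T x = 10.0
  y^{k+1} = 0.0 + 0.05*10.0 = 0.5
Step 2: y^k = 0.5, reduced costs: (2.5, 5.5)
  x^k = (0.0, 0.0), subgradient = b - a^T x = 10.0
  y^{k+1} = 0.5 + 0.05*10.0 = 1.0
Step 3: y^k = 1.0, reduced costs: (1.0, 3.0)
  x^k = (0.0, 0.0), subgradient = b - a^T x = 10.0
  y^{k+1} = 1.0 + 0.05*10.0 = 1.5
Step 4: y^k = 1.5, reduced costs: (-0.5, 0.5)
  x^k = (12.0, 0.0), subgradient = b - a^T x = -26.0
  y^{k+1} = 1.5 + 0.05*-26.0 = 0.2
Dual objective at y_4 = 0.2: reduced costs (3.4, 7.0), box minimizer x = (0.0, 0.0)
g(y_4) = b*y + (c1 - a1*y)*x1 + (c2 - a2*y)*x2 = 10*0.2 + 3.4*0.0 + 7.0*0.0 = 2.0 + 0.0 + 0.0 = 2.0


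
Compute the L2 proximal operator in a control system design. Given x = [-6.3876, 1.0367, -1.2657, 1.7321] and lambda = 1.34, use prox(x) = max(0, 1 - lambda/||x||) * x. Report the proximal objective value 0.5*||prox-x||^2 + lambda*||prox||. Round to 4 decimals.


Step 1: Compute ||x||.
||x|| = 6.8175
Step 2: Compute scaling factor.
scale = max(0, 1 - 1.34/6.8175) = 0.8034
Step 3: prox(x) = [-5.1321, 0.8329, -1.0169, 1.3917]
||prox(x)|| = 5.4775
Step 4: Proximal objective.
0.5*||prox-x||^2 = 0.8978
lambda*||prox|| = 7.3399
Total = 8.2377


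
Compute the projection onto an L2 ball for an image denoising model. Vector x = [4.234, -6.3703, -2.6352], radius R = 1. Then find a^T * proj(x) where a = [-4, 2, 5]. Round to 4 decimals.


Step 1: Compute ||x|| (intermediates to 6 decimals).
||x|| = sqrt(4.234^2 + (-6.3703)^2 + (-2.6352)^2) = 8.090226
Step 2: Project.
Since ||x|| > R, scale = R/||x|| = 1/8.090226 = 0.123606, proj(x) = scale * x
proj(x) = [0.523348, -0.787407, -0.325727]
Step 3: Dot product.
a^T * proj(x) = -4*0.523348 + 2*(-0.787407) + 5*(-0.325727) = -5.2968
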